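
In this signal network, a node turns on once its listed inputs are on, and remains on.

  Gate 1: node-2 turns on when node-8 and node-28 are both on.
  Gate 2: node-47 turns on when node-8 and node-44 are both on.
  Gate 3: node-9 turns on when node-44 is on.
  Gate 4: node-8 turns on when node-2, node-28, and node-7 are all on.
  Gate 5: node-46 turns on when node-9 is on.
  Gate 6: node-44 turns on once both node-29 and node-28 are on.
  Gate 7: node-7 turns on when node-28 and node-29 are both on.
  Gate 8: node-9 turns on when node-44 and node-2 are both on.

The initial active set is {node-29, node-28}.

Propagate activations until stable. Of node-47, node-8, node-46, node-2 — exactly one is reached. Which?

node-46

Gate 6: node-29 and node-28 on → node-44 on.
Gate 3: node-44 on → node-9 on.
Gate 5: node-9 on → node-46 on.
node-8 would need node-2, node-28, and node-7 (Gate 4), but node-2 never turns on. node-2 would need node-8 and node-28 (Gate 1), but node-8 never turns on. node-47 would need node-8 and node-44 (Gate 2), but node-8 never turns on.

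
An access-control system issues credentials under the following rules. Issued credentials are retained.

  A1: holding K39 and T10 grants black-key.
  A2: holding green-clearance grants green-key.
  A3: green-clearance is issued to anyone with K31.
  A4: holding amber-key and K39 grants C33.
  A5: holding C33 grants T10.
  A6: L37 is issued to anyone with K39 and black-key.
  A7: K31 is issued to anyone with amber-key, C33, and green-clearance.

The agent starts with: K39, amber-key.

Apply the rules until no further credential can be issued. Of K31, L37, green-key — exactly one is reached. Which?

L37

Holding amber-key and K39 grants C33 (A4).
Holding C33 grants T10 (A5).
Holding K39 and T10 grants black-key (A1).
Holding K39 and black-key grants L37 (A6).
green-key would need green-clearance (A2), but green-clearance is never granted. K31 would need amber-key, C33, and green-clearance (A7), but green-clearance is never granted.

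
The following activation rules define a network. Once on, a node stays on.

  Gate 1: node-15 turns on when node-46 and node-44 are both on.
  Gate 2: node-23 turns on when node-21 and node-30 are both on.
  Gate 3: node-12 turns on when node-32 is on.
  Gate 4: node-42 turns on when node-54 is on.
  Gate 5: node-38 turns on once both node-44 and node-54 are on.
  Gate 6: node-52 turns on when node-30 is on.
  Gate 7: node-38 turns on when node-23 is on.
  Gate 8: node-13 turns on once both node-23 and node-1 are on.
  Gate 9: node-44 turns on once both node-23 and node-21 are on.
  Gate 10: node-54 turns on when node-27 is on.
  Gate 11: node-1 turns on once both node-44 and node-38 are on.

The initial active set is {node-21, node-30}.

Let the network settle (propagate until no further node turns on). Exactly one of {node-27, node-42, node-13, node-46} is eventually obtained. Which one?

Gate 2: node-21 and node-30 on → node-23 on.
node-23 and node-21 are on, so node-44 turns on (Gate 9).
Gate 7: node-23 on → node-38 on.
node-44 and node-38 are on, so node-1 turns on (Gate 11).
node-23 and node-1 are on, so node-13 turns on (Gate 8).
node-42 would need node-54 (Gate 4), but node-54 never turns on. No rule produces node-46, and it is not given. No rule produces node-27, and it is not given.

node-13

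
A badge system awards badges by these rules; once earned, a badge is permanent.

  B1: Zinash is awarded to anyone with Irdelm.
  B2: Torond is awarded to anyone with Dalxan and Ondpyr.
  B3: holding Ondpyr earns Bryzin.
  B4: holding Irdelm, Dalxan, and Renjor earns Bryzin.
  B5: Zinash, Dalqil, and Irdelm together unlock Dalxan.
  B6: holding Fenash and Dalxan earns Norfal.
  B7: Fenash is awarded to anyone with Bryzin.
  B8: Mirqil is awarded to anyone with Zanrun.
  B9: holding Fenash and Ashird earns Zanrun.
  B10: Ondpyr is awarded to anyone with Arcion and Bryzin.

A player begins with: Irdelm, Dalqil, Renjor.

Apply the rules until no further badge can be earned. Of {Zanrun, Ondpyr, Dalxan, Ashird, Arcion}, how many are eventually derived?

With Irdelm, Zinash is earned (B1).
With Zinash, Dalqil, and Irdelm, Dalxan is earned (B5).
Zanrun would need Fenash and Ashird (B9), but Ashird is never earned.
Ondpyr would need Arcion and Bryzin (B10), but Arcion is never earned.
Dalxan: reached.
No rule produces Ashird, and it is not given.
No rule produces Arcion, and it is not given.
Reached: Dalxan — 1 of the 5.

1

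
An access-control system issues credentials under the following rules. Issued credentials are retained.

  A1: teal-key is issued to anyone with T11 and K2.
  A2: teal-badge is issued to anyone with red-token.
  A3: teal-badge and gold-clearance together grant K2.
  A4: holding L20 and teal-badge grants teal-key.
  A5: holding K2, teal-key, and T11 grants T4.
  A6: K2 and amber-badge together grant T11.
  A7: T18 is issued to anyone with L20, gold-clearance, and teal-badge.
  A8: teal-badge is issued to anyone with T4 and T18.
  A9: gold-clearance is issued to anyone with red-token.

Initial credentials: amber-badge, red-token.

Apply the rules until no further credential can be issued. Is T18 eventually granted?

No

T18 would need L20, gold-clearance, and teal-badge (A7), but L20 is never granted.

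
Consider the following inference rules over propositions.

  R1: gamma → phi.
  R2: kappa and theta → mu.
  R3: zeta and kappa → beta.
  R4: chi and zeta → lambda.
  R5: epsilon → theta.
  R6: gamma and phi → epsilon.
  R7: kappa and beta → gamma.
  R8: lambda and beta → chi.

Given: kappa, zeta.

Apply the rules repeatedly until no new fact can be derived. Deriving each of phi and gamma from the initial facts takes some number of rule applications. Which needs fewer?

gamma

gamma: zeta and kappa hold, so beta follows (R3). From kappa and beta, R7 gives gamma. [2 rule applications]
phi: From zeta and kappa, R3 gives beta. From kappa and beta, R7 gives gamma. From gamma, R1 gives phi. [3 rule applications]
gamma needs fewer.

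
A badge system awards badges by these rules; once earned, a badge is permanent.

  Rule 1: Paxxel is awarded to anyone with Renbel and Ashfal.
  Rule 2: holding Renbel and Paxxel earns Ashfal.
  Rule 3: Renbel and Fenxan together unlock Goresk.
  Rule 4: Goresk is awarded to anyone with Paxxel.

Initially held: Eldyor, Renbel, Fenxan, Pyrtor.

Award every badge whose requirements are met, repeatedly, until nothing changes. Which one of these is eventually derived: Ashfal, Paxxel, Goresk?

With Renbel and Fenxan, Goresk is earned (Rule 3).
Ashfal would need Renbel and Paxxel (Rule 2), but Paxxel is never earned. Paxxel would need Renbel and Ashfal (Rule 1), but Ashfal is never earned.

Goresk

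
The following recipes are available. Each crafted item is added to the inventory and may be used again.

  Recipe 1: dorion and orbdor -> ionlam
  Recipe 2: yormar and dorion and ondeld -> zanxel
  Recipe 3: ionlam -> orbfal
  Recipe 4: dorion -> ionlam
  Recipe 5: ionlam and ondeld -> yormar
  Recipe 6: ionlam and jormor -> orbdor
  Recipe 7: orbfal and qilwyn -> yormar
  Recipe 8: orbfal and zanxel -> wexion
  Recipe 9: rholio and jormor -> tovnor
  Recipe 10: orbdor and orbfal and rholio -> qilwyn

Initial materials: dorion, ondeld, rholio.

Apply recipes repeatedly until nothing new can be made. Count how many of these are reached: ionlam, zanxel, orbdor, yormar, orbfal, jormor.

4

Using Recipe 4, dorion makes ionlam.
Using Recipe 5, ionlam and ondeld make yormar.
Using Recipe 3, ionlam makes orbfal.
Using Recipe 2, yormar, dorion, and ondeld make zanxel.
ionlam: reached.
zanxel: reached.
orbdor would need ionlam and jormor (Recipe 6), but jormor is never obtained.
yormar: reached.
orbfal: reached.
No rule produces jormor, and it is not given.
Reached: ionlam, zanxel, yormar, and orbfal — 4 of the 6.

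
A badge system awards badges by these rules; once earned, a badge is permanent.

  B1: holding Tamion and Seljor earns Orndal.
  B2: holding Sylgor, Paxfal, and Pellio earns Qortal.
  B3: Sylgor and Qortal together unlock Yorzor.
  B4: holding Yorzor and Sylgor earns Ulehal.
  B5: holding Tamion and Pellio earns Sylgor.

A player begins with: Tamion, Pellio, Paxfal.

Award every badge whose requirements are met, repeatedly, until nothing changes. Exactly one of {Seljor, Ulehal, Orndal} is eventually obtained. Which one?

With Tamion and Pellio, Sylgor is earned (B5).
With Sylgor, Paxfal, and Pellio, Qortal is earned (B2).
With Sylgor and Qortal, Yorzor is earned (B3).
With Yorzor and Sylgor, Ulehal is earned (B4).
Orndal would need Tamion and Seljor (B1), but Seljor is never earned. No rule produces Seljor, and it is not given.

Ulehal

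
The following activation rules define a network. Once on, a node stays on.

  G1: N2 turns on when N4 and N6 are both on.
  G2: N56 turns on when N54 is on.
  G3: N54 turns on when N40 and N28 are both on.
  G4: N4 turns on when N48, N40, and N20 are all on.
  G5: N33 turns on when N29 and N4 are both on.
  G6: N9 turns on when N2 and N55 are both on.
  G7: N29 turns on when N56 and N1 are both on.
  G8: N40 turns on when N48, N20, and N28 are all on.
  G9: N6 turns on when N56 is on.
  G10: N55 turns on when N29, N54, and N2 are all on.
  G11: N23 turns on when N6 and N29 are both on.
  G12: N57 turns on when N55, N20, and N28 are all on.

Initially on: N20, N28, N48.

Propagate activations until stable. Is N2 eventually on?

N48, N20, and N28 are on, so N40 turns on (G8).
N48, N40, and N20 are on, so N4 turns on (G4).
G3: N40 and N28 on → N54 on.
N54 is on, so N56 turns on (G2).
N56 is on, so N6 turns on (G9).
N4 and N6 are on, so N2 turns on (G1).

Yes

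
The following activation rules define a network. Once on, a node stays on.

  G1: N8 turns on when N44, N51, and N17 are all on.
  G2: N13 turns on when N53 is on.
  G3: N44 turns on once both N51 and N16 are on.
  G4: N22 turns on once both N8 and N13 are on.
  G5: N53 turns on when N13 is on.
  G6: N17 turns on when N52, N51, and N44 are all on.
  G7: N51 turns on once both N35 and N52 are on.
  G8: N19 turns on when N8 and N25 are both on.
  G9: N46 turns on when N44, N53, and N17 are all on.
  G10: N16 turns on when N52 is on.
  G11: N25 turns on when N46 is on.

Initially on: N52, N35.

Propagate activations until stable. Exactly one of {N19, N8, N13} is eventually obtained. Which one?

N35 and N52 are on, so N51 turns on (G7).
G10: N52 on → N16 on.
G3: N51 and N16 on → N44 on.
G6: N52, N51, and N44 on → N17 on.
N44, N51, and N17 are on, so N8 turns on (G1).
N19 would need N8 and N25 (G8), but N25 never turns on. N13 would need N53 (G2), but N53 never turns on.

N8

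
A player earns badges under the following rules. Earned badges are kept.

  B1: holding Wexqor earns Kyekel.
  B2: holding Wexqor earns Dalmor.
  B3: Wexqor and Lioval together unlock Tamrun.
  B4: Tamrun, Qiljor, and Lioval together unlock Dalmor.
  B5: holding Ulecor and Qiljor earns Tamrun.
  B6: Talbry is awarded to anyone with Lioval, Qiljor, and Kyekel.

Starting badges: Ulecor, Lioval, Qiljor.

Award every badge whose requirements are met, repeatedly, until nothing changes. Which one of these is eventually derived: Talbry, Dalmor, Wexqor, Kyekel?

Dalmor

With Ulecor and Qiljor, Tamrun is earned (B5).
With Tamrun, Qiljor, and Lioval, Dalmor is earned (B4).
No rule produces Wexqor, and it is not given. Kyekel would need Wexqor (B1), but Wexqor is never earned. Talbry would need Lioval, Qiljor, and Kyekel (B6), but Kyekel is never earned.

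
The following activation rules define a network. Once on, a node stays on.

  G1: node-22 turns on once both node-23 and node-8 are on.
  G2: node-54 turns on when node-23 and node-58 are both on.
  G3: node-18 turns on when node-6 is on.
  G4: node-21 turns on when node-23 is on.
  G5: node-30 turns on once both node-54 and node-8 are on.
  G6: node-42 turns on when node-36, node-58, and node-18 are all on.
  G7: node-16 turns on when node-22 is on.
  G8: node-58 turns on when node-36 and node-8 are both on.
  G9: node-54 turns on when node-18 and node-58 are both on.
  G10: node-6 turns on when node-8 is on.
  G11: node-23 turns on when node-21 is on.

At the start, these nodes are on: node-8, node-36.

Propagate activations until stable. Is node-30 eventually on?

G8: node-36 and node-8 on → node-58 on.
G10: node-8 on → node-6 on.
G3: node-6 on → node-18 on.
node-18 and node-58 are on, so node-54 turns on (G9).
G5: node-54 and node-8 on → node-30 on.

Yes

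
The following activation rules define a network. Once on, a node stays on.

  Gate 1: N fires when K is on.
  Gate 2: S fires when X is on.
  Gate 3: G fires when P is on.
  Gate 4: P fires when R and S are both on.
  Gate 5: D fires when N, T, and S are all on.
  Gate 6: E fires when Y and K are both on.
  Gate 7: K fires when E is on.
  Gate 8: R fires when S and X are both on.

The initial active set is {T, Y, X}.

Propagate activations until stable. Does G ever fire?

Yes

Gate 2: X on → S on.
S and X are on, so R fires (Gate 8).
R and S are on, so P fires (Gate 4).
Gate 3: P on → G on.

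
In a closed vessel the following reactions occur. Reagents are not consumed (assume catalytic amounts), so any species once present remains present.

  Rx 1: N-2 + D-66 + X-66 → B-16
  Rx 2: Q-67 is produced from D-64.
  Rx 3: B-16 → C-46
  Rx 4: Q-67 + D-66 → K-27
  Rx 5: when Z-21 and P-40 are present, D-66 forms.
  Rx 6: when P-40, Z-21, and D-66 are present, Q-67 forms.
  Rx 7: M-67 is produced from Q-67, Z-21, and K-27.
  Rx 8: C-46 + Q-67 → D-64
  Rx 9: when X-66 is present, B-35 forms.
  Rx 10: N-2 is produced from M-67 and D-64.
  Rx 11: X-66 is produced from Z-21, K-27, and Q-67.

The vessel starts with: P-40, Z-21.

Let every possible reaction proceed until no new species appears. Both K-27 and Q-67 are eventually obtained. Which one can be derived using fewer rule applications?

Q-67: Z-21 and P-40 present → D-66 forms (Rx 5). P-40, Z-21, and D-66 present → Q-67 forms (Rx 6). [2 rule applications]
K-27: Z-21 and P-40 present → D-66 forms (Rx 5). P-40, Z-21, and D-66 present → Q-67 forms (Rx 6). Q-67 and D-66 present → K-27 forms (Rx 4). [3 rule applications]
Q-67 needs fewer.

Q-67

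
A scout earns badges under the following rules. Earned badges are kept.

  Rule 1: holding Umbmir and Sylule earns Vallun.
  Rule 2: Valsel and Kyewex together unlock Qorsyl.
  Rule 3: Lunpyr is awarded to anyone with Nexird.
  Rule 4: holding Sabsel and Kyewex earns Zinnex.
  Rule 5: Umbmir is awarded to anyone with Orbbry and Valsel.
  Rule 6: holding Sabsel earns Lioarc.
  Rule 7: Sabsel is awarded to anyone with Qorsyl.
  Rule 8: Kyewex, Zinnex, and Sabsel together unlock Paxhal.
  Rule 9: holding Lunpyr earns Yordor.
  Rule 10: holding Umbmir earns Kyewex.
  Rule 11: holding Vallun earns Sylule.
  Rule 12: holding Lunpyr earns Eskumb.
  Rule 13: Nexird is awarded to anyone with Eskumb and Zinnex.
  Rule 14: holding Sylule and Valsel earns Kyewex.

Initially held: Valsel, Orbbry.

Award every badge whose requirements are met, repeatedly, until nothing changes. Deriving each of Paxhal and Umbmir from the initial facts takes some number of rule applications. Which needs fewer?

Umbmir

Umbmir: With Orbbry and Valsel, Umbmir is earned (Rule 5). [1 rule application]
Paxhal: With Orbbry and Valsel, Umbmir is earned (Rule 5). With Umbmir, Kyewex is earned (Rule 10). With Valsel and Kyewex, Qorsyl is earned (Rule 2). With Qorsyl, Sabsel is earned (Rule 7). With Sabsel and Kyewex, Zinnex is earned (Rule 4). With Kyewex, Zinnex, and Sabsel, Paxhal is earned (Rule 8). [6 rule applications]
Umbmir needs fewer.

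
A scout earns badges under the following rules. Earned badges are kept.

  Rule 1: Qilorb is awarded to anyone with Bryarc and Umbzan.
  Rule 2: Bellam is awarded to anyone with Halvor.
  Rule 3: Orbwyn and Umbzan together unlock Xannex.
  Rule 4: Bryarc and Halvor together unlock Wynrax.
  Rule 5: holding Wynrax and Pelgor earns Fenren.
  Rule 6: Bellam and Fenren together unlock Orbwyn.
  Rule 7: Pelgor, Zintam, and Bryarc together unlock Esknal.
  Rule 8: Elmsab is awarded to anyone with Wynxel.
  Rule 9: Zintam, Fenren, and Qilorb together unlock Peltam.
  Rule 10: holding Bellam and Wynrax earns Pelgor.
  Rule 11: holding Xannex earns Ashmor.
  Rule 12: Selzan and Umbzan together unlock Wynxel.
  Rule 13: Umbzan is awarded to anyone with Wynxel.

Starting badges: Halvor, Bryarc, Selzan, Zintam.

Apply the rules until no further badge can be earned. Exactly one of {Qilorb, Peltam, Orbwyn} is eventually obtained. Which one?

With Bryarc and Halvor, Wynrax is earned (Rule 4).
With Halvor, Bellam is earned (Rule 2).
With Bellam and Wynrax, Pelgor is earned (Rule 10).
With Wynrax and Pelgor, Fenren is earned (Rule 5).
With Bellam and Fenren, Orbwyn is earned (Rule 6).
Qilorb would need Bryarc and Umbzan (Rule 1), but Umbzan is never earned. Peltam would need Zintam, Fenren, and Qilorb (Rule 9), but Qilorb is never earned.

Orbwyn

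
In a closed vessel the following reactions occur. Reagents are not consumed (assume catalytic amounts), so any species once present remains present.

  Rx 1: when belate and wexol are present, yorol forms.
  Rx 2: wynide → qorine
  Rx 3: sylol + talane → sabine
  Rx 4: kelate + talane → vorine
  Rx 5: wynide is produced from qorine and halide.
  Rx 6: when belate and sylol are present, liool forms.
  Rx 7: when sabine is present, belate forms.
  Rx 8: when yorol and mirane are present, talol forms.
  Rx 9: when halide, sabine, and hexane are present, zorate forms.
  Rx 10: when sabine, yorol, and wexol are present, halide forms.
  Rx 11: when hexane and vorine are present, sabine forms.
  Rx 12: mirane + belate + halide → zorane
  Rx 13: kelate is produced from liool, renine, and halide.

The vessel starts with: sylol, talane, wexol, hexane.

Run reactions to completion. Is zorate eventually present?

Yes

sylol and talane present → sabine forms (Rx 3).
sabine present → belate forms (Rx 7).
belate and wexol present → yorol forms (Rx 1).
sabine, yorol, and wexol present → halide forms (Rx 10).
halide, sabine, and hexane present → zorate forms (Rx 9).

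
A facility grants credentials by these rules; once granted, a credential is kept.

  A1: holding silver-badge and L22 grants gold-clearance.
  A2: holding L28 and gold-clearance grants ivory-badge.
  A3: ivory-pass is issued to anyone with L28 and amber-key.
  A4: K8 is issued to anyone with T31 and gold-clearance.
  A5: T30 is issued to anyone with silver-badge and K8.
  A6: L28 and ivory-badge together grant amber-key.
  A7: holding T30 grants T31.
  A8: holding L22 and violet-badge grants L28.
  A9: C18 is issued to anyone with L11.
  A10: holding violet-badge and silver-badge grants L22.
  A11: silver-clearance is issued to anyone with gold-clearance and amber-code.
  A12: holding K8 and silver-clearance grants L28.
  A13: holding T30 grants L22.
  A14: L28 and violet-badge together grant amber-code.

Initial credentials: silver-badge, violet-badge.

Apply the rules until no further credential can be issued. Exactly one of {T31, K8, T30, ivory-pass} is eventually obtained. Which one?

ivory-pass

Holding violet-badge and silver-badge grants L22 (A10).
Holding L22 and violet-badge grants L28 (A8).
Holding silver-badge and L22 grants gold-clearance (A1).
Holding L28 and gold-clearance grants ivory-badge (A2).
Holding L28 and ivory-badge grants amber-key (A6).
Holding L28 and amber-key grants ivory-pass (A3).
T30 would need silver-badge and K8 (A5), but K8 is never granted. K8 would need T31 and gold-clearance (A4), but T31 is never granted. T31 would need T30 (A7), but T30 is never granted.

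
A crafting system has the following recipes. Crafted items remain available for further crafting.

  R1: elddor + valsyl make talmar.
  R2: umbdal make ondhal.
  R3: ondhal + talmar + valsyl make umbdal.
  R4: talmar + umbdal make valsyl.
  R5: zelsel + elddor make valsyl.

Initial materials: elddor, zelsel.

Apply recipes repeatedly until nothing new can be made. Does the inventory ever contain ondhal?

No

ondhal would need umbdal (R2), but umbdal is never obtained.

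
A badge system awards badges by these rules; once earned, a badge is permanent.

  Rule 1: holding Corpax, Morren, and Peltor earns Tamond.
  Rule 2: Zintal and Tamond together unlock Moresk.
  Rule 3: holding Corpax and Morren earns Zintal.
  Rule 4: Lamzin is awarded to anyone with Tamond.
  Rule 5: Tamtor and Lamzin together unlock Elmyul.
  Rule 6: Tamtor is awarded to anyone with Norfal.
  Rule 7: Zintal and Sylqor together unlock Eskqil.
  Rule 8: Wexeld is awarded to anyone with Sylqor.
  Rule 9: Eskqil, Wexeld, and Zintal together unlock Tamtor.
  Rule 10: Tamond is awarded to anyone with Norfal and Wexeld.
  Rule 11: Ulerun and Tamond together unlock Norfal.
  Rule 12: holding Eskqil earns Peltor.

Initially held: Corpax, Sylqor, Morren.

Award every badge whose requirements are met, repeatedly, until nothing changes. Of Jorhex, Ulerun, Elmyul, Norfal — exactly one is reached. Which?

Elmyul

With Sylqor, Wexeld is earned (Rule 8).
With Corpax and Morren, Zintal is earned (Rule 3).
With Zintal and Sylqor, Eskqil is earned (Rule 7).
With Eskqil, Wexeld, and Zintal, Tamtor is earned (Rule 9).
With Eskqil, Peltor is earned (Rule 12).
With Corpax, Morren, and Peltor, Tamond is earned (Rule 1).
With Tamond, Lamzin is earned (Rule 4).
With Tamtor and Lamzin, Elmyul is earned (Rule 5).
No rule produces Ulerun, and it is not given. No rule produces Jorhex, and it is not given. Norfal would need Ulerun and Tamond (Rule 11), but Ulerun is never earned.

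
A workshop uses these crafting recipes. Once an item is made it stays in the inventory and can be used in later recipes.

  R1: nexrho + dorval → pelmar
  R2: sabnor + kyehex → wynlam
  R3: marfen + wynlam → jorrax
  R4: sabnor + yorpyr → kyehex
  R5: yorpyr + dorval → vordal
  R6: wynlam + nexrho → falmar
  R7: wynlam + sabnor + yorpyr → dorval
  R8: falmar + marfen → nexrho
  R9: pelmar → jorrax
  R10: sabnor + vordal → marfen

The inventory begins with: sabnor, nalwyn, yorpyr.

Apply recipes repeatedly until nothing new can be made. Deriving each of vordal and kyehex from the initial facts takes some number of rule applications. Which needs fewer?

kyehex: sabnor + yorpyr → kyehex (R4). [1 rule application]
vordal: Using R4, sabnor and yorpyr make kyehex. sabnor + kyehex → wynlam (R2). Using R7, wynlam, sabnor, and yorpyr make dorval. Using R5, yorpyr and dorval make vordal. [4 rule applications]
kyehex needs fewer.

kyehex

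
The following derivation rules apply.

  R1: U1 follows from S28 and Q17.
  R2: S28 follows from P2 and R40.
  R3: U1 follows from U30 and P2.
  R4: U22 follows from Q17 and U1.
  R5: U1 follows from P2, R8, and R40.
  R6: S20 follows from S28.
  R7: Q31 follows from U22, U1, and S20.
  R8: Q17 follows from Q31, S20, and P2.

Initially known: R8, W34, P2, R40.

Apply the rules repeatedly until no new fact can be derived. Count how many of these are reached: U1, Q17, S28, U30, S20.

3

P2, R8, and R40 hold, so U1 follows (R5).
P2 and R40 hold, so S28 follows (R2).
S28 holds, so S20 follows (R6).
U1: reached.
Q17 would need Q31, S20, and P2 (R8), but Q31 is never established.
S28: reached.
No rule produces U30, and it is not given.
S20: reached.
Reached: U1, S28, and S20 — 3 of the 5.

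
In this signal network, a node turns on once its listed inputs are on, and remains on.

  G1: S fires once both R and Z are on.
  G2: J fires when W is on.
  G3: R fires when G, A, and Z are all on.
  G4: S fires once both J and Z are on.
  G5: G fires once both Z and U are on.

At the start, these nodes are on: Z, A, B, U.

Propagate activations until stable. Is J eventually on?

No

J would need W (G2), but W never turns on.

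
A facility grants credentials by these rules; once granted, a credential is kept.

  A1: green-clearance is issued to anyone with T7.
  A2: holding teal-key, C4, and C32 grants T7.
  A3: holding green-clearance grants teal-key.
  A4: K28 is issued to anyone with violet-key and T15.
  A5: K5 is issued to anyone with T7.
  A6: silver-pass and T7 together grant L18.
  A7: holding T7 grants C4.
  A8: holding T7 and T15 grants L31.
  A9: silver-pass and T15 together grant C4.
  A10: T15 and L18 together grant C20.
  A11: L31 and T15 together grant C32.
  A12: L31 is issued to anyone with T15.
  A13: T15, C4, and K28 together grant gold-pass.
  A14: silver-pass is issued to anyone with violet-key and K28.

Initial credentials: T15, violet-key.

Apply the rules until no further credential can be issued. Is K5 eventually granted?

K5 would need T7 (A5), but T7 is never granted.

No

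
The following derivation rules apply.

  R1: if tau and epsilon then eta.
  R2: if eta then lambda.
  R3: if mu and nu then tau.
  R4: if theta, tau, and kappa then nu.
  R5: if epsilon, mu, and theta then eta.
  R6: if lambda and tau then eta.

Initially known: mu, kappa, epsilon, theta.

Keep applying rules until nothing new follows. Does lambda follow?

From epsilon, mu, and theta, R5 gives eta.
eta holds, so lambda follows (R2).

Yes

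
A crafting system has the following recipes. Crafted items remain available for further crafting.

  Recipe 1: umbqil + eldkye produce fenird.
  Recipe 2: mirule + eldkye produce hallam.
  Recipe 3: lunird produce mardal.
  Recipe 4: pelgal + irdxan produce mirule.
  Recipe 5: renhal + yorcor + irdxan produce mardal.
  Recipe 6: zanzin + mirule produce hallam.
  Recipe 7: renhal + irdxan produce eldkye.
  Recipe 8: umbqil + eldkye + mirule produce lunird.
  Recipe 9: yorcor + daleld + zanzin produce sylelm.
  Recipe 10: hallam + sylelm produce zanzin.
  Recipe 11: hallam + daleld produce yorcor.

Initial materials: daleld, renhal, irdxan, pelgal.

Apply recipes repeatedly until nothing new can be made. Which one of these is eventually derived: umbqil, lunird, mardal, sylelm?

mardal

renhal + irdxan → eldkye (Recipe 7).
pelgal + irdxan → mirule (Recipe 4).
Using Recipe 2, mirule and eldkye make hallam.
Using Recipe 11, hallam and daleld make yorcor.
renhal + yorcor + irdxan → mardal (Recipe 5).
lunird would need umbqil, eldkye, and mirule (Recipe 8), but umbqil is never obtained. No rule produces umbqil, and it is not given. sylelm would need yorcor, daleld, and zanzin (Recipe 9), but zanzin is never obtained.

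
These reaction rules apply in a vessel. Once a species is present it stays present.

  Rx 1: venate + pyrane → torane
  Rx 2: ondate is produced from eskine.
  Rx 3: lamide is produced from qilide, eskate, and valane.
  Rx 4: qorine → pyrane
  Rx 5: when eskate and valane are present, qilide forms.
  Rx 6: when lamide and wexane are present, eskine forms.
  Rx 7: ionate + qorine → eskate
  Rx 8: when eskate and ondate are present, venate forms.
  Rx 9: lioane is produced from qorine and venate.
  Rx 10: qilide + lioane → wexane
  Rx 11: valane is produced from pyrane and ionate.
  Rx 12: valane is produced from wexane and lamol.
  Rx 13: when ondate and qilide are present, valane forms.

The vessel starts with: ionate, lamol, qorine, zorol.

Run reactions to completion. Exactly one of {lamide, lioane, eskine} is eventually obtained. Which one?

ionate and qorine present → eskate forms (Rx 7).
qorine present → pyrane forms (Rx 4).
pyrane and ionate present → valane forms (Rx 11).
eskate and valane present → qilide forms (Rx 5).
qilide, eskate, and valane present → lamide forms (Rx 3).
lioane would need qorine and venate (Rx 9), but venate never forms. eskine would need lamide and wexane (Rx 6), but wexane never forms.

lamide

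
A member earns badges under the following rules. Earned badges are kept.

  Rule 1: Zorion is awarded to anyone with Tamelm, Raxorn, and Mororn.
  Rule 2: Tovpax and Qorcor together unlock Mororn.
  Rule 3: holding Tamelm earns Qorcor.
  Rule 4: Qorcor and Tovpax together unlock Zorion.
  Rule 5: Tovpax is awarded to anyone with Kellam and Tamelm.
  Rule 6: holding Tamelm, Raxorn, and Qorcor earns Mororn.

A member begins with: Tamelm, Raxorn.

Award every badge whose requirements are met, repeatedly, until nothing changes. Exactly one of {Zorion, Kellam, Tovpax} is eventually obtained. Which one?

Zorion

With Tamelm, Qorcor is earned (Rule 3).
With Tamelm, Raxorn, and Qorcor, Mororn is earned (Rule 6).
With Tamelm, Raxorn, and Mororn, Zorion is earned (Rule 1).
No rule produces Kellam, and it is not given. Tovpax would need Kellam and Tamelm (Rule 5), but Kellam is never earned.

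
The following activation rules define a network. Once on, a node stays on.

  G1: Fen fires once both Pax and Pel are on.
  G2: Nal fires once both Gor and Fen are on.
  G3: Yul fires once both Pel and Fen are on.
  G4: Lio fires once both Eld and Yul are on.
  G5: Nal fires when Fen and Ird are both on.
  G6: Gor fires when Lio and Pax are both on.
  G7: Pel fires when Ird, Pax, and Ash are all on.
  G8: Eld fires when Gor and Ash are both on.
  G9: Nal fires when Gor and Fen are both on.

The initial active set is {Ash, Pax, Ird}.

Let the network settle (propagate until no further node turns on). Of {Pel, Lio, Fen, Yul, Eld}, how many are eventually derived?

G7: Ird, Pax, and Ash on → Pel on.
G1: Pax and Pel on → Fen on.
Pel and Fen are on, so Yul fires (G3).
Pel: reached.
Lio would need Eld and Yul (G4), but Eld never turns on.
Fen: reached.
Yul: reached.
Eld would need Gor and Ash (G8), but Gor never turns on.
Reached: Pel, Fen, and Yul — 3 of the 5.

3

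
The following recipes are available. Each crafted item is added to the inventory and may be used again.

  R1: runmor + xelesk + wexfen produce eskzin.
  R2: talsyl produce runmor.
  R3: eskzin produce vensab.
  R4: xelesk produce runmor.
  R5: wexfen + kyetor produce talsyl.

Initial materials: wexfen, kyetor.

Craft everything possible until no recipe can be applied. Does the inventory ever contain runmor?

Using R5, wexfen and kyetor make talsyl.
talsyl → runmor (R2).

Yes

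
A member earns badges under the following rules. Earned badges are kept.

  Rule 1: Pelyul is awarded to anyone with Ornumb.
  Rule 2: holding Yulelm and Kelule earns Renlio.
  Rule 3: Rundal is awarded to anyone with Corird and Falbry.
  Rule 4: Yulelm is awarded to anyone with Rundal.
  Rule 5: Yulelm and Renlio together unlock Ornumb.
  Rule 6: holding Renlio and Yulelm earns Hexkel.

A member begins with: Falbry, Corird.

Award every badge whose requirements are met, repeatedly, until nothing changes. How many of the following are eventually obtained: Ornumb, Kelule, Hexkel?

Ornumb would need Yulelm and Renlio (Rule 5), but Renlio is never earned.
No rule produces Kelule, and it is not given.
Hexkel would need Renlio and Yulelm (Rule 6), but Renlio is never earned.
None of the 3 are reached.

0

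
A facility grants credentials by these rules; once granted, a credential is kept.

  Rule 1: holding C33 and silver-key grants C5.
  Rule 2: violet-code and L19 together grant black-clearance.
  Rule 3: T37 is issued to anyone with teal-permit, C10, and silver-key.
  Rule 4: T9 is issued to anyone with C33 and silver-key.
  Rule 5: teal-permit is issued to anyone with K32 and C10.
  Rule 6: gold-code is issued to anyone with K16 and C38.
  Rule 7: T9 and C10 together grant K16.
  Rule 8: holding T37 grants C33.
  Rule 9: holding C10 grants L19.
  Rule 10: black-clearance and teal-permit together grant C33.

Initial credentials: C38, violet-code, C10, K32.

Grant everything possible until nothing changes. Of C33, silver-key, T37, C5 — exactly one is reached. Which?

Holding K32 and C10 grants teal-permit (Rule 5).
Holding C10 grants L19 (Rule 9).
Holding violet-code and L19 grants black-clearance (Rule 2).
Holding black-clearance and teal-permit grants C33 (Rule 10).
C5 would need C33 and silver-key (Rule 1), but silver-key is never granted. No rule produces silver-key, and it is not given. T37 would need teal-permit, C10, and silver-key (Rule 3), but silver-key is never granted.

C33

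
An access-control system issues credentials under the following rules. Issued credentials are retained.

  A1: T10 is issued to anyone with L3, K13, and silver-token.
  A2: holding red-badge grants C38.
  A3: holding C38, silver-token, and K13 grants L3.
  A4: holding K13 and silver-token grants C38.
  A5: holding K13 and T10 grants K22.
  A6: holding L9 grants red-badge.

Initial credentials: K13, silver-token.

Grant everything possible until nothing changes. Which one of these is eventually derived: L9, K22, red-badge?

Holding K13 and silver-token grants C38 (A4).
Holding C38, silver-token, and K13 grants L3 (A3).
Holding L3, K13, and silver-token grants T10 (A1).
Holding K13 and T10 grants K22 (A5).
No rule produces L9, and it is not given. red-badge would need L9 (A6), but L9 is never granted.

K22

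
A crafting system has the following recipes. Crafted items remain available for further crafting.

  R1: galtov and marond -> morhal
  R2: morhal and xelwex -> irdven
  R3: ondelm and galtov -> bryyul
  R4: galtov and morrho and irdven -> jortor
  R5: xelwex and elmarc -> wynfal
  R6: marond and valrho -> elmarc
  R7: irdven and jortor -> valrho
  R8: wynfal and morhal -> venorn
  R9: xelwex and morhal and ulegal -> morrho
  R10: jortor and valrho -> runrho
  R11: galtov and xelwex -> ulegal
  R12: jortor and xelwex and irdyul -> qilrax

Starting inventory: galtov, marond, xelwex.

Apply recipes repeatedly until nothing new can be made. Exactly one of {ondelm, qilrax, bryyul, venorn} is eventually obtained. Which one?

Using R11, galtov and xelwex make ulegal.
galtov and marond -> morhal (R1).
Using R2, morhal and xelwex make irdven.
xelwex and morhal and ulegal -> morrho (R9).
galtov and morrho and irdven -> jortor (R4).
irdven and jortor -> valrho (R7).
marond and valrho -> elmarc (R6).
Using R5, xelwex and elmarc make wynfal.
wynfal and morhal -> venorn (R8).
bryyul would need ondelm and galtov (R3), but ondelm is never obtained. No rule produces ondelm, and it is not given. qilrax would need jortor, xelwex, and irdyul (R12), but irdyul is never obtained.

venorn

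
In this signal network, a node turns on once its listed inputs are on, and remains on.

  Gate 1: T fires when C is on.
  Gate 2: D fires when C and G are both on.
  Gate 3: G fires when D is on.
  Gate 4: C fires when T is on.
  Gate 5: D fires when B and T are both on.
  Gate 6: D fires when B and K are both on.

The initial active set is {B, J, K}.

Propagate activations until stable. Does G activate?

B and K are on, so D fires (Gate 6).
D is on, so G fires (Gate 3).

Yes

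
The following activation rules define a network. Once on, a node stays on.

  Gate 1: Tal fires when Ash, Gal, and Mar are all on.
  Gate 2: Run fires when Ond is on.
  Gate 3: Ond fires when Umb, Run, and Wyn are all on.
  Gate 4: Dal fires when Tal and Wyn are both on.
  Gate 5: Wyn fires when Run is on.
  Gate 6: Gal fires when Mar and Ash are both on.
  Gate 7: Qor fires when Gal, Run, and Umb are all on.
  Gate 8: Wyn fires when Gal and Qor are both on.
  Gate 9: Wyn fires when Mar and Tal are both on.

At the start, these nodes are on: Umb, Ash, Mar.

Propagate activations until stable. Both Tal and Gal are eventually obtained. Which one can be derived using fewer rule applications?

Gal

Gal: Mar and Ash are on, so Gal fires (Gate 6). [1 rule application]
Tal: Mar and Ash are on, so Gal fires (Gate 6). Ash, Gal, and Mar are on, so Tal fires (Gate 1). [2 rule applications]
Gal needs fewer.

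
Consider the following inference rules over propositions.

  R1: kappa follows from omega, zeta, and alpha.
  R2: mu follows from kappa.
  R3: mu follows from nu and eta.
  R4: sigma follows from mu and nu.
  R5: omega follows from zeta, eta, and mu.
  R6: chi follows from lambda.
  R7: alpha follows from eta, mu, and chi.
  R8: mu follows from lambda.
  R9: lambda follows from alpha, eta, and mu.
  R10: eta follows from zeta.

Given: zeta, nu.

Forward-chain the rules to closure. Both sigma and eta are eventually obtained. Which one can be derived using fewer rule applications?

eta: zeta holds, so eta follows (R10). [1 rule application]
sigma: From zeta, R10 gives eta. From nu and eta, R3 gives mu. From mu and nu, R4 gives sigma. [3 rule applications]
eta needs fewer.

eta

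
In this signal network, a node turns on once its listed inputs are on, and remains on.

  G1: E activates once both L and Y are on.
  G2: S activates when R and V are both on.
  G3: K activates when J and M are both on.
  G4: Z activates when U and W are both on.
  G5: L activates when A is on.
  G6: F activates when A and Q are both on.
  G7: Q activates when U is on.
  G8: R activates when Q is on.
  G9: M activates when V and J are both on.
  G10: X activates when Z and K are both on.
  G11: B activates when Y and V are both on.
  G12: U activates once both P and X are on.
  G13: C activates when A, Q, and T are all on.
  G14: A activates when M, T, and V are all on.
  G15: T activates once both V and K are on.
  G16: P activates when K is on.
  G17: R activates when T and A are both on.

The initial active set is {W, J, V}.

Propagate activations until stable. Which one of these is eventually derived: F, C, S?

G9: V and J on → M on.
J and M are on, so K activates (G3).
G15: V and K on → T on.
G14: M, T, and V on → A on.
G17: T and A on → R on.
G2: R and V on → S on.
F would need A and Q (G6), but Q never turns on. C would need A, Q, and T (G13), but Q never turns on.

S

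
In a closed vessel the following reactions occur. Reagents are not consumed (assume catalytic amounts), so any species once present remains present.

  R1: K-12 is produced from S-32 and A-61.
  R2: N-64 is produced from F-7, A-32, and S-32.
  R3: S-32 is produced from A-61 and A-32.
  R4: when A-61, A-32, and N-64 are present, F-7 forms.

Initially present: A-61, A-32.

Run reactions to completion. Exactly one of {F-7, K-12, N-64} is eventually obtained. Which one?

K-12

A-61 and A-32 present → S-32 forms (R3).
S-32 and A-61 present → K-12 forms (R1).
F-7 would need A-61, A-32, and N-64 (R4), but N-64 never forms. N-64 would need F-7, A-32, and S-32 (R2), but F-7 never forms.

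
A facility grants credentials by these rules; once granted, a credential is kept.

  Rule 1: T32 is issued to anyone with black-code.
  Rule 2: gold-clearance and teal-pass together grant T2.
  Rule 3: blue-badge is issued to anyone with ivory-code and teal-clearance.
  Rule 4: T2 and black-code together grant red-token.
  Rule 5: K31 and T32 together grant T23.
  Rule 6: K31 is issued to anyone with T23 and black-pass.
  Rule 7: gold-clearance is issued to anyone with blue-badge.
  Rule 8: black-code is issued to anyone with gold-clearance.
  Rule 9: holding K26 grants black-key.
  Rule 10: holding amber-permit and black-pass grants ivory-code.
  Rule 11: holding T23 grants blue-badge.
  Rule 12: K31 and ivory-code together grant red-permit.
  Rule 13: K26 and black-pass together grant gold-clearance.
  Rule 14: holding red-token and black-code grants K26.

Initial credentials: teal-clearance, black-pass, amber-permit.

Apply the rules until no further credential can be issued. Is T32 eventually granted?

Yes

Holding amber-permit and black-pass grants ivory-code (Rule 10).
Holding ivory-code and teal-clearance grants blue-badge (Rule 3).
Holding blue-badge grants gold-clearance (Rule 7).
Holding gold-clearance grants black-code (Rule 8).
Holding black-code grants T32 (Rule 1).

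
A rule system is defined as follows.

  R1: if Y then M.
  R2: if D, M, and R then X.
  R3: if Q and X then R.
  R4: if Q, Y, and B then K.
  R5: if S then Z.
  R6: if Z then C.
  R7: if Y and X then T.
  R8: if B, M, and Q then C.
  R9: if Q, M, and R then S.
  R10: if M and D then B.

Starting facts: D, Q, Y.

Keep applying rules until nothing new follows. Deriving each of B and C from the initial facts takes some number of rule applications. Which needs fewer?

B

B: From Y, R1 gives M. From M and D, R10 gives B. [2 rule applications]
C: Y holds, so M follows (R1). From M and D, R10 gives B. From B, M, and Q, R8 gives C. [3 rule applications]
B needs fewer.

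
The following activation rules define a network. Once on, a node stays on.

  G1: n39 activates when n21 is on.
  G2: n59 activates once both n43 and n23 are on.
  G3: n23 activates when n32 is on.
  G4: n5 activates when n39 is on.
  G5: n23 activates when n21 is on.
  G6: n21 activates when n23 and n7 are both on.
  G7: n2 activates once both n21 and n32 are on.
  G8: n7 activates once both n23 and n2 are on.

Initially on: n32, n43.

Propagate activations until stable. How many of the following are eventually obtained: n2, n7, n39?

n2 would need n21 and n32 (G7), but n21 never turns on.
n7 would need n23 and n2 (G8), but n2 never turns on.
n39 would need n21 (G1), but n21 never turns on.
None of the 3 are reached.

0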